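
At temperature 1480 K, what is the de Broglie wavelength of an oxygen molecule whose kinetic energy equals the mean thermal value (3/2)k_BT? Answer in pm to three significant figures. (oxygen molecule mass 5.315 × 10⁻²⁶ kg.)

KE = (3/2)k_BT = 1.5 × 1.381 × 10⁻²³ × 1480 = 3.066 × 10⁻²⁰ J.
p = √(2mKE) = √(2 × 5.315 × 10⁻²⁶ × 3.066 × 10⁻²⁰) = 5.709 × 10⁻²³ kg·m/s.
λ = h/p = 1.16 × 10⁻¹¹ m = 11.6 pm.

λ = 11.6 pm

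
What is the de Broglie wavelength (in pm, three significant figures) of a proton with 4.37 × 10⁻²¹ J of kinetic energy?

λ = 173 pm

p = √(2mKE) = √(2 × 1.673 × 10⁻²⁷ × 4.370 × 10⁻²¹) = 3.824 × 10⁻²⁴ kg·m/s.
λ = h/p = 6.626 × 10⁻³⁴ / 3.824 × 10⁻²⁴ = 1.73 × 10⁻¹⁰ m = 173 pm.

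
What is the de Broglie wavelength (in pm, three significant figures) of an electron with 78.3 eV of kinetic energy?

KE = 78.3 eV = 1.254 × 10⁻¹⁷ J.
p = √(2mKE) = √(2 × 9.109 × 10⁻³¹ × 1.254 × 10⁻¹⁷) = 4.780 × 10⁻²⁴ kg·m/s.
λ = h/p = 6.626 × 10⁻³⁴ / 4.780 × 10⁻²⁴ = 1.39 × 10⁻¹⁰ m = 139 pm.

λ = 139 pm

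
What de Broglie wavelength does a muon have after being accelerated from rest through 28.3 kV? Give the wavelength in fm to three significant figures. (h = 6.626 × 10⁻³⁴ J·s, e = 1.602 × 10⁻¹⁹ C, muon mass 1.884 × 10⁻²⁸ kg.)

KE = eV = 1.602 × 10⁻¹⁹ × 2.830 × 10⁴ = 4.534 × 10⁻¹⁵ J.
p = √(2mKE) = √(2 × 1.884 × 10⁻²⁸ × 4.534 × 10⁻¹⁵) = 1.307 × 10⁻²¹ kg·m/s.
λ = h/p = 6.626 × 10⁻³⁴ / 1.307 × 10⁻²¹ = 5.07 × 10⁻¹³ m = 507 fm.

λ = 507 fm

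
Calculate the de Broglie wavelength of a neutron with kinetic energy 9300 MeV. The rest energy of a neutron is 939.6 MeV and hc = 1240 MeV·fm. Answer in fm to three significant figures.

λ = 0.122 fm

Total energy E = KE + m₀c² = 9300 + 939.6 = 10239.6 MeV.
(pc)² = E² − (m₀c²)² = (10239.6)² − (939.6)² = 1.040 × 10⁸ MeV², so pc = 1.020 × 10⁴ MeV.
λ = hc/(pc) = 1240 MeV·fm / 1.020 × 10⁴ MeV = 0.122 fm.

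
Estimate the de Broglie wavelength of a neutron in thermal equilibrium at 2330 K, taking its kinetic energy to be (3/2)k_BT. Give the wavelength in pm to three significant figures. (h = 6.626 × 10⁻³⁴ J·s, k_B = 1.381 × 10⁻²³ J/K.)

λ = 52.1 pm

KE = (3/2)k_BT = 1.5 × 1.381 × 10⁻²³ × 2330 = 4.827 × 10⁻²⁰ J.
p = √(2mKE) = √(2 × 1.675 × 10⁻²⁷ × 4.827 × 10⁻²⁰) = 1.272 × 10⁻²³ kg·m/s.
λ = h/p = 5.21 × 10⁻¹¹ m = 52.1 pm.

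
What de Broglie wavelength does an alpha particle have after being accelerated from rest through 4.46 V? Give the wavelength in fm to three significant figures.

λ = 4810 fm

KE = 2eV = 2 × 1.602 × 10⁻¹⁹ × 4.460 = 1.429 × 10⁻¹⁸ J.
p = √(2mKE) = √(2 × 6.645 × 10⁻²⁷ × 1.429 × 10⁻¹⁸) = 1.378 × 10⁻²² kg·m/s.
λ = h/p = 6.626 × 10⁻³⁴ / 1.378 × 10⁻²² = 4.81 × 10⁻¹² m = 4810 fm.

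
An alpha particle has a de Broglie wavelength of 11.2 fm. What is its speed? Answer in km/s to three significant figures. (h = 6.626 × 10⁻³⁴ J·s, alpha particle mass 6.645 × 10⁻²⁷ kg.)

p = h/λ = 6.626 × 10⁻³⁴ / 1.120 × 10⁻¹⁴ = 5.916 × 10⁻²⁰ kg·m/s.
v = p/m = 5.916 × 10⁻²⁰ / 6.645 × 10⁻²⁷ = 8.90 × 10⁶ m/s = 8900 km/s.

v = 8900 km/s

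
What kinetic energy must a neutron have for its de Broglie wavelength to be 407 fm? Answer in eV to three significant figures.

KE = 4940 eV

p = h/λ = 6.626 × 10⁻³⁴ / 4.070 × 10⁻¹³ = 1.628 × 10⁻²¹ kg·m/s.
KE = p²/(2m) = (1.628 × 10⁻²¹)² / (2 × 1.675 × 10⁻²⁷) = 7.912 × 10⁻¹⁶ J = 4940 eV.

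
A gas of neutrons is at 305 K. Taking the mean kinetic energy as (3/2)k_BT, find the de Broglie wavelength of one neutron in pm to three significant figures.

KE = (3/2)k_BT = 1.5 × 1.381 × 10⁻²³ × 305 = 6.318 × 10⁻²¹ J.
p = √(2mKE) = √(2 × 1.675 × 10⁻²⁷ × 6.318 × 10⁻²¹) = 4.601 × 10⁻²⁴ kg·m/s.
λ = h/p = 1.44 × 10⁻¹⁰ m = 144 pm.

λ = 144 pm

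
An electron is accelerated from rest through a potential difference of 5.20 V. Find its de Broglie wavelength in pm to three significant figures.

λ = 538 pm

KE = eV = 1.602 × 10⁻¹⁹ × 5.200 = 8.330 × 10⁻¹⁹ J.
p = √(2mKE) = √(2 × 9.109 × 10⁻³¹ × 8.330 × 10⁻¹⁹) = 1.232 × 10⁻²⁴ kg·m/s.
λ = h/p = 6.626 × 10⁻³⁴ / 1.232 × 10⁻²⁴ = 5.38 × 10⁻¹⁰ m = 538 pm.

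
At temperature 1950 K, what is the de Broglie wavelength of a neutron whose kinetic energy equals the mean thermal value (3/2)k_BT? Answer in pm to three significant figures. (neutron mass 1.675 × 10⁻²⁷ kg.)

λ = 57.0 pm

KE = (3/2)k_BT = 1.5 × 1.381 × 10⁻²³ × 1950 = 4.039 × 10⁻²⁰ J.
p = √(2mKE) = √(2 × 1.675 × 10⁻²⁷ × 4.039 × 10⁻²⁰) = 1.163 × 10⁻²³ kg·m/s.
λ = h/p = 5.70 × 10⁻¹¹ m = 57.0 pm.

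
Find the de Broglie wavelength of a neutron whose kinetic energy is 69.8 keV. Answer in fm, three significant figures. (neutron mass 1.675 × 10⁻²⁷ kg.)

λ = 108 fm

KE = 69.8 keV = 1.118 × 10⁻¹⁴ J.
p = √(2mKE) = √(2 × 1.675 × 10⁻²⁷ × 1.118 × 10⁻¹⁴) = 6.120 × 10⁻²¹ kg·m/s.
λ = h/p = 6.626 × 10⁻³⁴ / 6.120 × 10⁻²¹ = 1.08 × 10⁻¹³ m = 108 fm.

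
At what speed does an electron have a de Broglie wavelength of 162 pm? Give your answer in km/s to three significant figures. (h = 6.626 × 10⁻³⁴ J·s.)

p = h/λ = 6.626 × 10⁻³⁴ / 1.620 × 10⁻¹⁰ = 4.090 × 10⁻²⁴ kg·m/s.
v = p/m = 4.090 × 10⁻²⁴ / 9.109 × 10⁻³¹ = 4.49 × 10⁶ m/s = 4490 km/s.

v = 4490 km/s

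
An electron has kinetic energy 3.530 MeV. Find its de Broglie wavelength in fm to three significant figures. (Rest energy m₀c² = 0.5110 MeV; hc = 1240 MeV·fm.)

Total energy E = KE + m₀c² = 3.530 + 0.5110 = 4.0410 MeV.
(pc)² = E² − (m₀c²)² = (4.0410)² − (0.5110)² = 16.07 MeV², so pc = 4.009 MeV.
λ = hc/(pc) = 1240 MeV·fm / 4.009 MeV = 309 fm.

λ = 309 fm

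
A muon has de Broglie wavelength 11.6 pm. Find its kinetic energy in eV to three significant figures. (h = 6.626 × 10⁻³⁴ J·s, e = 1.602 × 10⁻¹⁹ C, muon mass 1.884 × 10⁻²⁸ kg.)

KE = 54.1 eV

p = h/λ = 6.626 × 10⁻³⁴ / 1.160 × 10⁻¹¹ = 5.712 × 10⁻²³ kg·m/s.
KE = p²/(2m) = (5.712 × 10⁻²³)² / (2 × 1.884 × 10⁻²⁸) = 8.659 × 10⁻¹⁸ J = 54.1 eV.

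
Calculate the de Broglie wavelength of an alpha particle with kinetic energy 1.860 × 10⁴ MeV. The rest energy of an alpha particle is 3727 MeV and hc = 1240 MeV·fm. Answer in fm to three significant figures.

Total energy E = KE + m₀c² = 1.860 × 10⁴ + 3727 = 22327 MeV.
(pc)² = E² − (m₀c²)² = (22327)² − (3727)² = 4.846 × 10⁸ MeV², so pc = 2.201 × 10⁴ MeV.
λ = hc/(pc) = 1240 MeV·fm / 2.201 × 10⁴ MeV = 0.0563 fm.

λ = 0.0563 fm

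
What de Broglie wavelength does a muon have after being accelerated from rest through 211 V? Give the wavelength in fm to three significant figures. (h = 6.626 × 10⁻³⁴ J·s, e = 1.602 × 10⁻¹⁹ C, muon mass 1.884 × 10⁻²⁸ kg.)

KE = eV = 1.602 × 10⁻¹⁹ × 211.0 = 3.380 × 10⁻¹⁷ J.
p = √(2mKE) = √(2 × 1.884 × 10⁻²⁸ × 3.380 × 10⁻¹⁷) = 1.129 × 10⁻²² kg·m/s.
λ = h/p = 6.626 × 10⁻³⁴ / 1.129 × 10⁻²² = 5.87 × 10⁻¹² m = 5870 fm.

λ = 5870 fm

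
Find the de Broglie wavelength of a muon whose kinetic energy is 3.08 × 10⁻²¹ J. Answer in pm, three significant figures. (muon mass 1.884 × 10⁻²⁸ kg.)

λ = 615 pm

p = √(2mKE) = √(2 × 1.884 × 10⁻²⁸ × 3.080 × 10⁻²¹) = 1.077 × 10⁻²⁴ kg·m/s.
λ = h/p = 6.626 × 10⁻³⁴ / 1.077 × 10⁻²⁴ = 6.15 × 10⁻¹⁰ m = 615 pm.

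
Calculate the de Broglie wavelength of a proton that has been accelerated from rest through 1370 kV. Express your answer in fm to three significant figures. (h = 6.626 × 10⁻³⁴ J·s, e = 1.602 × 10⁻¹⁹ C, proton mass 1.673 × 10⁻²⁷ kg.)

λ = 24.5 fm

KE = eV = 1.602 × 10⁻¹⁹ × 1.370 × 10⁶ = 2.195 × 10⁻¹³ J.
p = √(2mKE) = √(2 × 1.673 × 10⁻²⁷ × 2.195 × 10⁻¹³) = 2.710 × 10⁻²⁰ kg·m/s.
λ = h/p = 6.626 × 10⁻³⁴ / 2.710 × 10⁻²⁰ = 2.45 × 10⁻¹⁴ m = 24.5 fm.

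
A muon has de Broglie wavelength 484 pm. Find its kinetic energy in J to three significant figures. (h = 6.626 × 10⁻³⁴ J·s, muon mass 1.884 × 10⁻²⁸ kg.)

KE = 4.97 × 10⁻²¹ J

p = h/λ = 6.626 × 10⁻³⁴ / 4.840 × 10⁻¹⁰ = 1.369 × 10⁻²⁴ kg·m/s.
KE = p²/(2m) = (1.369 × 10⁻²⁴)² / (2 × 1.884 × 10⁻²⁸) = 4.974 × 10⁻²¹ J = 4.97 × 10⁻²¹ J.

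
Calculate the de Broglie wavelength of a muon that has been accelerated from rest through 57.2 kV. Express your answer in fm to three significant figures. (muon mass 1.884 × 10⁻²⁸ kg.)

λ = 357 fm

KE = eV = 1.602 × 10⁻¹⁹ × 5.720 × 10⁴ = 9.163 × 10⁻¹⁵ J.
p = √(2mKE) = √(2 × 1.884 × 10⁻²⁸ × 9.163 × 10⁻¹⁵) = 1.858 × 10⁻²¹ kg·m/s.
λ = h/p = 6.626 × 10⁻³⁴ / 1.858 × 10⁻²¹ = 3.57 × 10⁻¹³ m = 357 fm.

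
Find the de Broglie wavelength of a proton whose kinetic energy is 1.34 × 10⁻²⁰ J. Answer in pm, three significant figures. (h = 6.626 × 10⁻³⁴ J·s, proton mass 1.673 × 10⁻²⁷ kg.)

λ = 99.0 pm

p = √(2mKE) = √(2 × 1.673 × 10⁻²⁷ × 1.340 × 10⁻²⁰) = 6.696 × 10⁻²⁴ kg·m/s.
λ = h/p = 6.626 × 10⁻³⁴ / 6.696 × 10⁻²⁴ = 9.90 × 10⁻¹¹ m = 99.0 pm.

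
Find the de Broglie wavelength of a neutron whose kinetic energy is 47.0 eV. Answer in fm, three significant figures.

KE = 47.0 eV = 7.529 × 10⁻¹⁸ J.
p = √(2mKE) = √(2 × 1.675 × 10⁻²⁷ × 7.529 × 10⁻¹⁸) = 1.588 × 10⁻²² kg·m/s.
λ = h/p = 6.626 × 10⁻³⁴ / 1.588 × 10⁻²² = 4.17 × 10⁻¹² m = 4170 fm.

λ = 4170 fm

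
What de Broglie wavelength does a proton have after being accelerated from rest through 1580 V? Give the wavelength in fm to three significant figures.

KE = eV = 1.602 × 10⁻¹⁹ × 1580 = 2.531 × 10⁻¹⁶ J.
p = √(2mKE) = √(2 × 1.673 × 10⁻²⁷ × 2.531 × 10⁻¹⁶) = 9.203 × 10⁻²² kg·m/s.
λ = h/p = 6.626 × 10⁻³⁴ / 9.203 × 10⁻²² = 7.20 × 10⁻¹³ m = 720 fm.

λ = 720 fm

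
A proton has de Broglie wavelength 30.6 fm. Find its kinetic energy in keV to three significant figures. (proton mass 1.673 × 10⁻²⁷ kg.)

p = h/λ = 6.626 × 10⁻³⁴ / 3.060 × 10⁻¹⁴ = 2.165 × 10⁻²⁰ kg·m/s.
KE = p²/(2m) = (2.165 × 10⁻²⁰)² / (2 × 1.673 × 10⁻²⁷) = 1.401 × 10⁻¹³ J = 875 keV.

KE = 875 keV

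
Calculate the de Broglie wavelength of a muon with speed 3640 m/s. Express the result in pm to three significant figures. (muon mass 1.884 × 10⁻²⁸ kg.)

p = mv = 1.884 × 10⁻²⁸ × 3640 = 6.858 × 10⁻²⁵ kg·m/s.
λ = h/p = 6.626 × 10⁻³⁴ / 6.858 × 10⁻²⁵ = 9.66 × 10⁻¹⁰ m = 966 pm.

λ = 966 pm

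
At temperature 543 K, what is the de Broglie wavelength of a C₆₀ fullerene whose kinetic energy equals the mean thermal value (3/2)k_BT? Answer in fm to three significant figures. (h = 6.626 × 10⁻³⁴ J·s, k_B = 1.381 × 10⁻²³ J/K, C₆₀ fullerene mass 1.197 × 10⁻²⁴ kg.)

λ = 4040 fm

KE = (3/2)k_BT = 1.5 × 1.381 × 10⁻²³ × 543 = 1.125 × 10⁻²⁰ J.
p = √(2mKE) = √(2 × 1.197 × 10⁻²⁴ × 1.125 × 10⁻²⁰) = 1.641 × 10⁻²² kg·m/s.
λ = h/p = 4.04 × 10⁻¹² m = 4040 fm.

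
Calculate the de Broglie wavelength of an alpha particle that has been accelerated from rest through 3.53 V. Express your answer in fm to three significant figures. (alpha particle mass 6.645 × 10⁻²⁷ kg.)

KE = 2eV = 2 × 1.602 × 10⁻¹⁹ × 3.530 = 1.131 × 10⁻¹⁸ J.
p = √(2mKE) = √(2 × 6.645 × 10⁻²⁷ × 1.131 × 10⁻¹⁸) = 1.226 × 10⁻²² kg·m/s.
λ = h/p = 6.626 × 10⁻³⁴ / 1.226 × 10⁻²² = 5.40 × 10⁻¹² m = 5400 fm.

λ = 5400 fm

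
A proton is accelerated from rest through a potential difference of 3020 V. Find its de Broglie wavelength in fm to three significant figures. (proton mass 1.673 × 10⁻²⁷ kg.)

KE = eV = 1.602 × 10⁻¹⁹ × 3020 = 4.838 × 10⁻¹⁶ J.
p = √(2mKE) = √(2 × 1.673 × 10⁻²⁷ × 4.838 × 10⁻¹⁶) = 1.272 × 10⁻²¹ kg·m/s.
λ = h/p = 6.626 × 10⁻³⁴ / 1.272 × 10⁻²¹ = 5.21 × 10⁻¹³ m = 521 fm.

λ = 521 fm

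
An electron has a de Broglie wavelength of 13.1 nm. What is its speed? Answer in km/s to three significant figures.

p = h/λ = 6.626 × 10⁻³⁴ / 1.310 × 10⁻⁸ = 5.058 × 10⁻²⁶ kg·m/s.
v = p/m = 5.058 × 10⁻²⁶ / 9.109 × 10⁻³¹ = 5.55 × 10⁴ m/s = 55.5 km/s.

v = 55.5 km/s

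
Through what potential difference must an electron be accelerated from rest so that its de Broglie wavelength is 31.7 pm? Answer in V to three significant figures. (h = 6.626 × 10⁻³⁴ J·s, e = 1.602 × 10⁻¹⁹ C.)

p = h/λ = 6.626 × 10⁻³⁴ / 3.170 × 10⁻¹¹ = 2.090 × 10⁻²³ kg·m/s.
KE = p²/(2m) = 2.398 × 10⁻¹⁶ J.
V = KE/e = 2.398 × 10⁻¹⁶ / (1.602 × 10⁻¹⁹) = 1500 V.

V = 1500 V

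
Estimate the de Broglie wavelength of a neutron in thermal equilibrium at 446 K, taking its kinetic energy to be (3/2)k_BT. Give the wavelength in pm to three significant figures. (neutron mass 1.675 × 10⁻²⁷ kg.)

KE = (3/2)k_BT = 1.5 × 1.381 × 10⁻²³ × 446 = 9.239 × 10⁻²¹ J.
p = √(2mKE) = √(2 × 1.675 × 10⁻²⁷ × 9.239 × 10⁻²¹) = 5.563 × 10⁻²⁴ kg·m/s.
λ = h/p = 1.19 × 10⁻¹⁰ m = 119 pm.

λ = 119 pm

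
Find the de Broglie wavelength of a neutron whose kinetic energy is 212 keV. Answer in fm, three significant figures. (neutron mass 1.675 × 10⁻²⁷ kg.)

λ = 62.1 fm

KE = 212 keV = 3.396 × 10⁻¹⁴ J.
p = √(2mKE) = √(2 × 1.675 × 10⁻²⁷ × 3.396 × 10⁻¹⁴) = 1.067 × 10⁻²⁰ kg·m/s.
λ = h/p = 6.626 × 10⁻³⁴ / 1.067 × 10⁻²⁰ = 6.21 × 10⁻¹⁴ m = 62.1 fm.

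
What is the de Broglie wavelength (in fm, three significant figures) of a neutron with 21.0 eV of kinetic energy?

KE = 21.0 eV = 3.364 × 10⁻¹⁸ J.
p = √(2mKE) = √(2 × 1.675 × 10⁻²⁷ × 3.364 × 10⁻¹⁸) = 1.062 × 10⁻²² kg·m/s.
λ = h/p = 6.626 × 10⁻³⁴ / 1.062 × 10⁻²² = 6.24 × 10⁻¹² m = 6240 fm.

λ = 6240 fm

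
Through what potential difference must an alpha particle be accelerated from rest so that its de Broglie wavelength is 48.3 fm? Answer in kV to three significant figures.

p = h/λ = 6.626 × 10⁻³⁴ / 4.830 × 10⁻¹⁴ = 1.372 × 10⁻²⁰ kg·m/s.
KE = p²/(2m) = 1.416 × 10⁻¹⁴ J.
V = KE/2e = 1.416 × 10⁻¹⁴ / (2 × 1.602 × 10⁻¹⁹) = 44.2 kV.

V = 44.2 kV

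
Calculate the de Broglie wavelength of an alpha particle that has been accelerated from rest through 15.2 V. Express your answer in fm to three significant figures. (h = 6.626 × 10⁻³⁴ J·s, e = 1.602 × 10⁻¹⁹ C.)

λ = 2600 fm

KE = 2eV = 2 × 1.602 × 10⁻¹⁹ × 15.20 = 4.870 × 10⁻¹⁸ J.
p = √(2mKE) = √(2 × 6.645 × 10⁻²⁷ × 4.870 × 10⁻¹⁸) = 2.544 × 10⁻²² kg·m/s.
λ = h/p = 6.626 × 10⁻³⁴ / 2.544 × 10⁻²² = 2.60 × 10⁻¹² m = 2600 fm.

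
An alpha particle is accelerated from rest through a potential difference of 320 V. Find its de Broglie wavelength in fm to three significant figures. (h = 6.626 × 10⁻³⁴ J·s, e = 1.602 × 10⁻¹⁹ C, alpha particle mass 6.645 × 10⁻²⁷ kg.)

KE = 2eV = 2 × 1.602 × 10⁻¹⁹ × 320.0 = 1.025 × 10⁻¹⁶ J.
p = √(2mKE) = √(2 × 6.645 × 10⁻²⁷ × 1.025 × 10⁻¹⁶) = 1.167 × 10⁻²¹ kg·m/s.
λ = h/p = 6.626 × 10⁻³⁴ / 1.167 × 10⁻²¹ = 5.68 × 10⁻¹³ m = 568 fm.

λ = 568 fm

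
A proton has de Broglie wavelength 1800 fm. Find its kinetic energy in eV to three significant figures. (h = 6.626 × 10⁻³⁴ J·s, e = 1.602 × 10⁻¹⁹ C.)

p = h/λ = 6.626 × 10⁻³⁴ / 1.800 × 10⁻¹² = 3.681 × 10⁻²² kg·m/s.
KE = p²/(2m) = (3.681 × 10⁻²²)² / (2 × 1.673 × 10⁻²⁷) = 4.050 × 10⁻¹⁷ J = 253 eV.

KE = 253 eV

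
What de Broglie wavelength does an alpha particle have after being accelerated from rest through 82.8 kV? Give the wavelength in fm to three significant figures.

KE = 2eV = 2 × 1.602 × 10⁻¹⁹ × 8.280 × 10⁴ = 2.653 × 10⁻¹⁴ J.
p = √(2mKE) = √(2 × 6.645 × 10⁻²⁷ × 2.653 × 10⁻¹⁴) = 1.878 × 10⁻²⁰ kg·m/s.
λ = h/p = 6.626 × 10⁻³⁴ / 1.878 × 10⁻²⁰ = 3.53 × 10⁻¹⁴ m = 35.3 fm.

λ = 35.3 fm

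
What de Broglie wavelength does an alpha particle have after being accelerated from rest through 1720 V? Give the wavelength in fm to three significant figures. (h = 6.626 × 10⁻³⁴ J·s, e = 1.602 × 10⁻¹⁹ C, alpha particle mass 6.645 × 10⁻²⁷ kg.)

KE = 2eV = 2 × 1.602 × 10⁻¹⁹ × 1720 = 5.511 × 10⁻¹⁶ J.
p = √(2mKE) = √(2 × 6.645 × 10⁻²⁷ × 5.511 × 10⁻¹⁶) = 2.706 × 10⁻²¹ kg·m/s.
λ = h/p = 6.626 × 10⁻³⁴ / 2.706 × 10⁻²¹ = 2.45 × 10⁻¹³ m = 245 fm.

λ = 245 fm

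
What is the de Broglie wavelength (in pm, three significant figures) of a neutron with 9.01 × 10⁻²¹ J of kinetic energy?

p = √(2mKE) = √(2 × 1.675 × 10⁻²⁷ × 9.010 × 10⁻²¹) = 5.494 × 10⁻²⁴ kg·m/s.
λ = h/p = 6.626 × 10⁻³⁴ / 5.494 × 10⁻²⁴ = 1.21 × 10⁻¹⁰ m = 121 pm.

λ = 121 pm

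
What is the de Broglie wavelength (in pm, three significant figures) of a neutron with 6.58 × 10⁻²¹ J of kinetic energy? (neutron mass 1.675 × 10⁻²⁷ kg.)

λ = 141 pm

p = √(2mKE) = √(2 × 1.675 × 10⁻²⁷ × 6.580 × 10⁻²¹) = 4.695 × 10⁻²⁴ kg·m/s.
λ = h/p = 6.626 × 10⁻³⁴ / 4.695 × 10⁻²⁴ = 1.41 × 10⁻¹⁰ m = 141 pm.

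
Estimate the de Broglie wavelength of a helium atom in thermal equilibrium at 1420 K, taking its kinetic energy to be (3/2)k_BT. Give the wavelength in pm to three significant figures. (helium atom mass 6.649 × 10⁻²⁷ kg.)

λ = 33.5 pm

KE = (3/2)k_BT = 1.5 × 1.381 × 10⁻²³ × 1420 = 2.942 × 10⁻²⁰ J.
p = √(2mKE) = √(2 × 6.649 × 10⁻²⁷ × 2.942 × 10⁻²⁰) = 1.978 × 10⁻²³ kg·m/s.
λ = h/p = 3.35 × 10⁻¹¹ m = 33.5 pm.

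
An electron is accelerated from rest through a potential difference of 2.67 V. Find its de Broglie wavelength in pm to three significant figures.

KE = eV = 1.602 × 10⁻¹⁹ × 2.670 = 4.277 × 10⁻¹⁹ J.
p = √(2mKE) = √(2 × 9.109 × 10⁻³¹ × 4.277 × 10⁻¹⁹) = 8.827 × 10⁻²⁵ kg·m/s.
λ = h/p = 6.626 × 10⁻³⁴ / 8.827 × 10⁻²⁵ = 7.51 × 10⁻¹⁰ m = 751 pm.

λ = 751 pm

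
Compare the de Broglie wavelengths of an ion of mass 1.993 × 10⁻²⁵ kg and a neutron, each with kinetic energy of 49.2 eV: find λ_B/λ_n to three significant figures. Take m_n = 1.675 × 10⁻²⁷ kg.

At fixed KE, p = √(2mKE) so λ = h/p ∝ 1/√m.
λ_B/λ_n = √(m_n/m_B) = √(1.675 × 10⁻²⁷/1.993 × 10⁻²⁵) = √(8.404 × 10⁻³) = 0.0917.

λ_B/λ_n = 0.0917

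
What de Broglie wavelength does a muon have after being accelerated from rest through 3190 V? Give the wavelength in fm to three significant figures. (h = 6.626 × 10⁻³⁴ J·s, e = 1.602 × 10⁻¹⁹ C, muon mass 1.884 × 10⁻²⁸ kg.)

KE = eV = 1.602 × 10⁻¹⁹ × 3190 = 5.110 × 10⁻¹⁶ J.
p = √(2mKE) = √(2 × 1.884 × 10⁻²⁸ × 5.110 × 10⁻¹⁶) = 4.388 × 10⁻²² kg·m/s.
λ = h/p = 6.626 × 10⁻³⁴ / 4.388 × 10⁻²² = 1.51 × 10⁻¹² m = 1510 fm.

λ = 1510 fm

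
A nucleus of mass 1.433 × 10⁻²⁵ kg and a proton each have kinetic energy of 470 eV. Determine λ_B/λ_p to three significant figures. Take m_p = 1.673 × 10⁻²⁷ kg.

At fixed KE, p = √(2mKE) so λ = h/p ∝ 1/√m.
λ_B/λ_p = √(m_p/m_B) = √(1.673 × 10⁻²⁷/1.433 × 10⁻²⁵) = √(0.01167) = 0.108.

λ_B/λ_p = 0.108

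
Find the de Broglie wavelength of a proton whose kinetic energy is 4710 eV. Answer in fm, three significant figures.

KE = 4710 eV = 7.545 × 10⁻¹⁶ J.
p = √(2mKE) = √(2 × 1.673 × 10⁻²⁷ × 7.545 × 10⁻¹⁶) = 1.589 × 10⁻²¹ kg·m/s.
λ = h/p = 6.626 × 10⁻³⁴ / 1.589 × 10⁻²¹ = 4.17 × 10⁻¹³ m = 417 fm.

λ = 417 fm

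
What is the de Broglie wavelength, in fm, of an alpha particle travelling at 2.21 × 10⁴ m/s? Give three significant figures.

λ = 4510 fm

p = mv = 6.645 × 10⁻²⁷ × 2.21 × 10⁴ = 1.469 × 10⁻²² kg·m/s.
λ = h/p = 6.626 × 10⁻³⁴ / 1.469 × 10⁻²² = 4.51 × 10⁻¹² m = 4510 fm.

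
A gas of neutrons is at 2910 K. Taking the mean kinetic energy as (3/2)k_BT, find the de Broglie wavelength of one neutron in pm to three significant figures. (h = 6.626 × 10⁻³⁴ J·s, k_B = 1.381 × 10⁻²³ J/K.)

λ = 46.6 pm

KE = (3/2)k_BT = 1.5 × 1.381 × 10⁻²³ × 2910 = 6.028 × 10⁻²⁰ J.
p = √(2mKE) = √(2 × 1.675 × 10⁻²⁷ × 6.028 × 10⁻²⁰) = 1.421 × 10⁻²³ kg·m/s.
λ = h/p = 4.66 × 10⁻¹¹ m = 46.6 pm.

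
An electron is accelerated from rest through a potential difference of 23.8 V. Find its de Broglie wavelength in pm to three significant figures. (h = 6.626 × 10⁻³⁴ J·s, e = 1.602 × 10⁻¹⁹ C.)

λ = 251 pm

KE = eV = 1.602 × 10⁻¹⁹ × 23.80 = 3.813 × 10⁻¹⁸ J.
p = √(2mKE) = √(2 × 9.109 × 10⁻³¹ × 3.813 × 10⁻¹⁸) = 2.636 × 10⁻²⁴ kg·m/s.
λ = h/p = 6.626 × 10⁻³⁴ / 2.636 × 10⁻²⁴ = 2.51 × 10⁻¹⁰ m = 251 pm.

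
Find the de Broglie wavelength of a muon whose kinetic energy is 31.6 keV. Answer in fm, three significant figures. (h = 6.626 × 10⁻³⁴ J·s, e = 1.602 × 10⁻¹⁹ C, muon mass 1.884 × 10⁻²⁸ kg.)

λ = 480 fm

KE = 31.6 keV = 5.062 × 10⁻¹⁵ J.
p = √(2mKE) = √(2 × 1.884 × 10⁻²⁸ × 5.062 × 10⁻¹⁵) = 1.381 × 10⁻²¹ kg·m/s.
λ = h/p = 6.626 × 10⁻³⁴ / 1.381 × 10⁻²¹ = 4.80 × 10⁻¹³ m = 480 fm.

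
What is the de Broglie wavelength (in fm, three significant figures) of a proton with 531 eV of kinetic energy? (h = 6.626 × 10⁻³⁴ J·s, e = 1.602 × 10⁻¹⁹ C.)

KE = 531 eV = 8.507 × 10⁻¹⁷ J.
p = √(2mKE) = √(2 × 1.673 × 10⁻²⁷ × 8.507 × 10⁻¹⁷) = 5.335 × 10⁻²² kg·m/s.
λ = h/p = 6.626 × 10⁻³⁴ / 5.335 × 10⁻²² = 1.24 × 10⁻¹² m = 1240 fm.

λ = 1240 fm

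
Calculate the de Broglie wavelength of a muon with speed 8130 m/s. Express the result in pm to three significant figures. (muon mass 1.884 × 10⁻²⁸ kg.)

λ = 433 pm

p = mv = 1.884 × 10⁻²⁸ × 8130 = 1.532 × 10⁻²⁴ kg·m/s.
λ = h/p = 6.626 × 10⁻³⁴ / 1.532 × 10⁻²⁴ = 4.33 × 10⁻¹⁰ m = 433 pm.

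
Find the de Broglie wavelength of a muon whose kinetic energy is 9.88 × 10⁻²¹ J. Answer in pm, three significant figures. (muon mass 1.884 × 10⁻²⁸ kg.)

λ = 343 pm

p = √(2mKE) = √(2 × 1.884 × 10⁻²⁸ × 9.880 × 10⁻²¹) = 1.929 × 10⁻²⁴ kg·m/s.
λ = h/p = 6.626 × 10⁻³⁴ / 1.929 × 10⁻²⁴ = 3.43 × 10⁻¹⁰ m = 343 pm.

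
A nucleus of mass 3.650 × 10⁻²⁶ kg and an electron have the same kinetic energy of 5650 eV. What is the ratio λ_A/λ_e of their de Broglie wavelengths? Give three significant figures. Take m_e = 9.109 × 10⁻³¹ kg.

λ_A/λ_e = 5.00 × 10⁻³

At fixed KE, p = √(2mKE) so λ = h/p ∝ 1/√m.
λ_A/λ_e = √(m_e/m_A) = √(9.109 × 10⁻³¹/3.650 × 10⁻²⁶) = √(2.496 × 10⁻⁵) = 5.00 × 10⁻³.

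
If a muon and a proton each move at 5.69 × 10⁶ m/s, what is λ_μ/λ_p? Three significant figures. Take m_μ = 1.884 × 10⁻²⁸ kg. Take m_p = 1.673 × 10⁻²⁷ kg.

λ_μ/λ_p = 8.88

At fixed v, p = mv so λ = h/(mv) ∝ 1/m.
λ_μ/λ_p = m_p/m_μ = 1.673 × 10⁻²⁷/1.884 × 10⁻²⁸ = 8.88.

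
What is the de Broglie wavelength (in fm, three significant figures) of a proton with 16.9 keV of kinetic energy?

KE = 16.9 keV = 2.707 × 10⁻¹⁵ J.
p = √(2mKE) = √(2 × 1.673 × 10⁻²⁷ × 2.707 × 10⁻¹⁵) = 3.010 × 10⁻²¹ kg·m/s.
λ = h/p = 6.626 × 10⁻³⁴ / 3.010 × 10⁻²¹ = 2.20 × 10⁻¹³ m = 220 fm.

λ = 220 fm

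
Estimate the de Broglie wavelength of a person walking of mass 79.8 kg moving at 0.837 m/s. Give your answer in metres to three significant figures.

λ = 9.92 × 10⁻³⁶ m

p = mv = 79.8 × 0.837 = 6.679 × 10¹ kg·m/s.
λ = h/p = 6.626 × 10⁻³⁴ / 6.679 × 10¹ = 9.92 × 10⁻³⁶ m.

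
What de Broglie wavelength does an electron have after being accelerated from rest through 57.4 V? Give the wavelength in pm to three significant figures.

λ = 162 pm

KE = eV = 1.602 × 10⁻¹⁹ × 57.40 = 9.195 × 10⁻¹⁸ J.
p = √(2mKE) = √(2 × 9.109 × 10⁻³¹ × 9.195 × 10⁻¹⁸) = 4.093 × 10⁻²⁴ kg·m/s.
λ = h/p = 6.626 × 10⁻³⁴ / 4.093 × 10⁻²⁴ = 1.62 × 10⁻¹⁰ m = 162 pm.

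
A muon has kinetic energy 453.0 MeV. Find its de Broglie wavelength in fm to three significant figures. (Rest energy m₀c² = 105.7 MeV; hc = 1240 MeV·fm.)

Total energy E = KE + m₀c² = 453.0 + 105.7 = 558.7 MeV.
(pc)² = E² − (m₀c²)² = (558.7)² − (105.7)² = 3.010 × 10⁵ MeV², so pc = 548.6 MeV.
λ = hc/(pc) = 1240 MeV·fm / 548.6 MeV = 2.26 fm.

λ = 2.26 fm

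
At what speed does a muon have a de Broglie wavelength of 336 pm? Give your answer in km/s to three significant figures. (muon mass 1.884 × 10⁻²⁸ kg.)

v = 10.5 km/s

p = h/λ = 6.626 × 10⁻³⁴ / 3.360 × 10⁻¹⁰ = 1.972 × 10⁻²⁴ kg·m/s.
v = p/m = 1.972 × 10⁻²⁴ / 1.884 × 10⁻²⁸ = 1.05 × 10⁴ m/s = 10.5 km/s.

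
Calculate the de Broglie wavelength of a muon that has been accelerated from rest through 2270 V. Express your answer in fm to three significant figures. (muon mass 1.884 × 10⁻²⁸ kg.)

KE = eV = 1.602 × 10⁻¹⁹ × 2270 = 3.637 × 10⁻¹⁶ J.
p = √(2mKE) = √(2 × 1.884 × 10⁻²⁸ × 3.637 × 10⁻¹⁶) = 3.702 × 10⁻²² kg·m/s.
λ = h/p = 6.626 × 10⁻³⁴ / 3.702 × 10⁻²² = 1.79 × 10⁻¹² m = 1790 fm.

λ = 1790 fm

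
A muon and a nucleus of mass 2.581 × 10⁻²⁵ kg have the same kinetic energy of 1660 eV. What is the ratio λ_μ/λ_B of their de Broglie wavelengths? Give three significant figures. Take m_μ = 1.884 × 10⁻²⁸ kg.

λ_μ/λ_B = 37.0

At fixed KE, p = √(2mKE) so λ = h/p ∝ 1/√m.
λ_μ/λ_B = √(m_B/m_μ) = √(2.581 × 10⁻²⁵/1.884 × 10⁻²⁸) = √(1370) = 37.0.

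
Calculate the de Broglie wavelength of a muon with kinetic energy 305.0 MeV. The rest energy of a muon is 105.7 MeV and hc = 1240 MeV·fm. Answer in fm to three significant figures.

Total energy E = KE + m₀c² = 305.0 + 105.7 = 410.7 MeV.
(pc)² = E² − (m₀c²)² = (410.7)² − (105.7)² = 1.575 × 10⁵ MeV², so pc = 396.9 MeV.
λ = hc/(pc) = 1240 MeV·fm / 396.9 MeV = 3.12 fm.

λ = 3.12 fm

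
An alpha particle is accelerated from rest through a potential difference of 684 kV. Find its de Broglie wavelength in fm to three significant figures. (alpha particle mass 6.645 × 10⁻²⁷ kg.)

KE = 2eV = 2 × 1.602 × 10⁻¹⁹ × 6.840 × 10⁵ = 2.192 × 10⁻¹³ J.
p = √(2mKE) = √(2 × 6.645 × 10⁻²⁷ × 2.192 × 10⁻¹³) = 5.397 × 10⁻²⁰ kg·m/s.
λ = h/p = 6.626 × 10⁻³⁴ / 5.397 × 10⁻²⁰ = 1.23 × 10⁻¹⁴ m = 12.3 fm.

λ = 12.3 fm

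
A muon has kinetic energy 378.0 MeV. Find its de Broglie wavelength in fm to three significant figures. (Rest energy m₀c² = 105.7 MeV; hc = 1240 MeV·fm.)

Total energy E = KE + m₀c² = 378.0 + 105.7 = 483.7 MeV.
(pc)² = E² − (m₀c²)² = (483.7)² − (105.7)² = 2.228 × 10⁵ MeV², so pc = 472.0 MeV.
λ = hc/(pc) = 1240 MeV·fm / 472.0 MeV = 2.63 fm.

λ = 2.63 fm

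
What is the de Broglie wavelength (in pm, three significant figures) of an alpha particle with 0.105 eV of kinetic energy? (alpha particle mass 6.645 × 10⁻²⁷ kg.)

λ = 44.3 pm

KE = 0.105 eV = 1.682 × 10⁻²⁰ J.
p = √(2mKE) = √(2 × 6.645 × 10⁻²⁷ × 1.682 × 10⁻²⁰) = 1.495 × 10⁻²³ kg·m/s.
λ = h/p = 6.626 × 10⁻³⁴ / 1.495 × 10⁻²³ = 4.43 × 10⁻¹¹ m = 44.3 pm.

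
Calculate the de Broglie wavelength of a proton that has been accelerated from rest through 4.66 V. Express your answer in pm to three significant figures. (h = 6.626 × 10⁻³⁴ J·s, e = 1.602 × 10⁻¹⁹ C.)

KE = eV = 1.602 × 10⁻¹⁹ × 4.660 = 7.465 × 10⁻¹⁹ J.
p = √(2mKE) = √(2 × 1.673 × 10⁻²⁷ × 7.465 × 10⁻¹⁹) = 4.998 × 10⁻²³ kg·m/s.
λ = h/p = 6.626 × 10⁻³⁴ / 4.998 × 10⁻²³ = 1.33 × 10⁻¹¹ m = 13.3 pm.

λ = 13.3 pm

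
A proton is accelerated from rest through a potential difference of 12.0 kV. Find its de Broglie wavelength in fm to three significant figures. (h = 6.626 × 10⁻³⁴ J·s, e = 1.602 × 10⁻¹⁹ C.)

KE = eV = 1.602 × 10⁻¹⁹ × 1.200 × 10⁴ = 1.922 × 10⁻¹⁵ J.
p = √(2mKE) = √(2 × 1.673 × 10⁻²⁷ × 1.922 × 10⁻¹⁵) = 2.536 × 10⁻²¹ kg·m/s.
λ = h/p = 6.626 × 10⁻³⁴ / 2.536 × 10⁻²¹ = 2.61 × 10⁻¹³ m = 261 fm.

λ = 261 fm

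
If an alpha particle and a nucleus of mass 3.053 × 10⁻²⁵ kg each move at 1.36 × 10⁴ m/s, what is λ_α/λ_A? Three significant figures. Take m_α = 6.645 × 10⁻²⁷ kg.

At fixed v, p = mv so λ = h/(mv) ∝ 1/m.
λ_α/λ_A = m_A/m_α = 3.053 × 10⁻²⁵/6.645 × 10⁻²⁷ = 45.9.

λ_α/λ_A = 45.9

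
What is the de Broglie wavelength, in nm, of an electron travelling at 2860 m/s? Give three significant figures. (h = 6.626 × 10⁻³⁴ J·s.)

p = mv = 9.109 × 10⁻³¹ × 2860 = 2.605 × 10⁻²⁷ kg·m/s.
λ = h/p = 6.626 × 10⁻³⁴ / 2.605 × 10⁻²⁷ = 2.54 × 10⁻⁷ m = 254 nm.

λ = 254 nm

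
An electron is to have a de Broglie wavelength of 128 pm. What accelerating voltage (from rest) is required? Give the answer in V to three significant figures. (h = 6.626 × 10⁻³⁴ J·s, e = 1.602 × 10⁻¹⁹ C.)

p = h/λ = 6.626 × 10⁻³⁴ / 1.280 × 10⁻¹⁰ = 5.177 × 10⁻²⁴ kg·m/s.
KE = p²/(2m) = 1.471 × 10⁻¹⁷ J.
V = KE/e = 1.471 × 10⁻¹⁷ / (1.602 × 10⁻¹⁹) = 91.8 V.

V = 91.8 V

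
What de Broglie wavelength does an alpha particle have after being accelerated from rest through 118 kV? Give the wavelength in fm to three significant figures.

KE = 2eV = 2 × 1.602 × 10⁻¹⁹ × 1.180 × 10⁵ = 3.781 × 10⁻¹⁴ J.
p = √(2mKE) = √(2 × 6.645 × 10⁻²⁷ × 3.781 × 10⁻¹⁴) = 2.242 × 10⁻²⁰ kg·m/s.
λ = h/p = 6.626 × 10⁻³⁴ / 2.242 × 10⁻²⁰ = 2.96 × 10⁻¹⁴ m = 29.6 fm.

λ = 29.6 fm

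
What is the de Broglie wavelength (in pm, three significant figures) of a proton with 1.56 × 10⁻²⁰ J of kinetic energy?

p = √(2mKE) = √(2 × 1.673 × 10⁻²⁷ × 1.560 × 10⁻²⁰) = 7.225 × 10⁻²⁴ kg·m/s.
λ = h/p = 6.626 × 10⁻³⁴ / 7.225 × 10⁻²⁴ = 9.17 × 10⁻¹¹ m = 91.7 pm.

λ = 91.7 pm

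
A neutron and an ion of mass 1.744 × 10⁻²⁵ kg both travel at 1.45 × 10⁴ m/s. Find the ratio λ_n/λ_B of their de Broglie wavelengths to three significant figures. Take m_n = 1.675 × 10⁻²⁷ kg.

At fixed v, p = mv so λ = h/(mv) ∝ 1/m.
λ_n/λ_B = m_B/m_n = 1.744 × 10⁻²⁵/1.675 × 10⁻²⁷ = 104.

λ_n/λ_B = 104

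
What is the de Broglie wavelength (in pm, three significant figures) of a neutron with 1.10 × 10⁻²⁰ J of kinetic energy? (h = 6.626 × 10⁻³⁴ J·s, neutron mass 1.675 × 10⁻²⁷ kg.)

λ = 109 pm

p = √(2mKE) = √(2 × 1.675 × 10⁻²⁷ × 1.100 × 10⁻²⁰) = 6.070 × 10⁻²⁴ kg·m/s.
λ = h/p = 6.626 × 10⁻³⁴ / 6.070 × 10⁻²⁴ = 1.09 × 10⁻¹⁰ m = 109 pm.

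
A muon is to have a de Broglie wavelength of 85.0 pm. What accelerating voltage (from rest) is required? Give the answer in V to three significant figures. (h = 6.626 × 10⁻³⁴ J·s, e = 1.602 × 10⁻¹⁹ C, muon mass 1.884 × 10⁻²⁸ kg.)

V = 1.01 V

p = h/λ = 6.626 × 10⁻³⁴ / 8.500 × 10⁻¹¹ = 7.795 × 10⁻²⁴ kg·m/s.
KE = p²/(2m) = 1.613 × 10⁻¹⁹ J.
V = KE/e = 1.613 × 10⁻¹⁹ / (1.602 × 10⁻¹⁹) = 1.01 V.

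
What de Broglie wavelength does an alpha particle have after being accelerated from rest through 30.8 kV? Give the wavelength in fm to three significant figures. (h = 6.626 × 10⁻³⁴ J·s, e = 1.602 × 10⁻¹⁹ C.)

λ = 57.9 fm

KE = 2eV = 2 × 1.602 × 10⁻¹⁹ × 3.080 × 10⁴ = 9.868 × 10⁻¹⁵ J.
p = √(2mKE) = √(2 × 6.645 × 10⁻²⁷ × 9.868 × 10⁻¹⁵) = 1.145 × 10⁻²⁰ kg·m/s.
λ = h/p = 6.626 × 10⁻³⁴ / 1.145 × 10⁻²⁰ = 5.79 × 10⁻¹⁴ m = 57.9 fm.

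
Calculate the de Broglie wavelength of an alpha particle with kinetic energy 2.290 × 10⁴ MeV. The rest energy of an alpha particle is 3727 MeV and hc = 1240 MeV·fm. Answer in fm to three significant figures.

λ = 0.0470 fm

Total energy E = KE + m₀c² = 2.290 × 10⁴ + 3727 = 26627 MeV.
(pc)² = E² − (m₀c²)² = (26627)² − (3727)² = 6.951 × 10⁸ MeV², so pc = 2.636 × 10⁴ MeV.
λ = hc/(pc) = 1240 MeV·fm / 2.636 × 10⁴ MeV = 0.0470 fm.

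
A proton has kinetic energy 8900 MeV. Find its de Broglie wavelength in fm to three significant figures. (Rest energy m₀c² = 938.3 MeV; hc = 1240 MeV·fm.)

λ = 0.127 fm

Total energy E = KE + m₀c² = 8900 + 938.3 = 9838.3 MeV.
(pc)² = E² − (m₀c²)² = (9838.3)² − (938.3)² = 9.591 × 10⁷ MeV², so pc = 9793 MeV.
λ = hc/(pc) = 1240 MeV·fm / 9793 MeV = 0.127 fm.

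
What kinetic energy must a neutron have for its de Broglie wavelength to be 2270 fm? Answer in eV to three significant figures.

p = h/λ = 6.626 × 10⁻³⁴ / 2.270 × 10⁻¹² = 2.919 × 10⁻²² kg·m/s.
KE = p²/(2m) = (2.919 × 10⁻²²)² / (2 × 1.675 × 10⁻²⁷) = 2.543 × 10⁻¹⁷ J = 159 eV.

KE = 159 eV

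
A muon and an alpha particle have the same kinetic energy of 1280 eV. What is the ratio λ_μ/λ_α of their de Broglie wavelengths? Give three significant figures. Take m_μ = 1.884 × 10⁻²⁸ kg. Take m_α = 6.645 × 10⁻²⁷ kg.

λ_μ/λ_α = 5.94

At fixed KE, p = √(2mKE) so λ = h/p ∝ 1/√m.
λ_μ/λ_α = √(m_α/m_μ) = √(6.645 × 10⁻²⁷/1.884 × 10⁻²⁸) = √(35.27) = 5.94.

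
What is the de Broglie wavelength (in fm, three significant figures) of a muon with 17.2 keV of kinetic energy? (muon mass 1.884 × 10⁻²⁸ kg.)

KE = 17.2 keV = 2.755 × 10⁻¹⁵ J.
p = √(2mKE) = √(2 × 1.884 × 10⁻²⁸ × 2.755 × 10⁻¹⁵) = 1.019 × 10⁻²¹ kg·m/s.
λ = h/p = 6.626 × 10⁻³⁴ / 1.019 × 10⁻²¹ = 6.50 × 10⁻¹³ m = 650 fm.

λ = 650 fm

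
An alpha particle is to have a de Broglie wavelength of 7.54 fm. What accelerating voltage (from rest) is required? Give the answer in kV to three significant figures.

V = 1810 kV

p = h/λ = 6.626 × 10⁻³⁴ / 7.540 × 10⁻¹⁵ = 8.788 × 10⁻²⁰ kg·m/s.
KE = p²/(2m) = 5.811 × 10⁻¹³ J.
V = KE/2e = 5.811 × 10⁻¹³ / (2 × 1.602 × 10⁻¹⁹) = 1810 kV.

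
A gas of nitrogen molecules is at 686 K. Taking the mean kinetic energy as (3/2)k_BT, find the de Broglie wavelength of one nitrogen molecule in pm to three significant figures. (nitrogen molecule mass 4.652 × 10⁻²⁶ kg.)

KE = (3/2)k_BT = 1.5 × 1.381 × 10⁻²³ × 686 = 1.421 × 10⁻²⁰ J.
p = √(2mKE) = √(2 × 4.652 × 10⁻²⁶ × 1.421 × 10⁻²⁰) = 3.636 × 10⁻²³ kg·m/s.
λ = h/p = 1.82 × 10⁻¹¹ m = 18.2 pm.

λ = 18.2 pm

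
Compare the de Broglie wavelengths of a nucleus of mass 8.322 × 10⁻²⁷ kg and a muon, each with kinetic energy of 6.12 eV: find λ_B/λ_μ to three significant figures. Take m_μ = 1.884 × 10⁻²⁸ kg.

At fixed KE, p = √(2mKE) so λ = h/p ∝ 1/√m.
λ_B/λ_μ = √(m_μ/m_B) = √(1.884 × 10⁻²⁸/8.322 × 10⁻²⁷) = √(0.02264) = 0.150.

λ_B/λ_μ = 0.150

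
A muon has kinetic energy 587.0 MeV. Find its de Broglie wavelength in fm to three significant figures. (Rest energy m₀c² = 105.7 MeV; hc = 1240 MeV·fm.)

λ = 1.81 fm

Total energy E = KE + m₀c² = 587.0 + 105.7 = 692.7 MeV.
(pc)² = E² − (m₀c²)² = (692.7)² − (105.7)² = 4.687 × 10⁵ MeV², so pc = 684.6 MeV.
λ = hc/(pc) = 1240 MeV·fm / 684.6 MeV = 1.81 fm.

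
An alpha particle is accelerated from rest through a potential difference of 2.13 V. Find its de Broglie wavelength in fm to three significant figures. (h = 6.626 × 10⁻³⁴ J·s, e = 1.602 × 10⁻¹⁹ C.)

KE = 2eV = 2 × 1.602 × 10⁻¹⁹ × 2.130 = 6.825 × 10⁻¹⁹ J.
p = √(2mKE) = √(2 × 6.645 × 10⁻²⁷ × 6.825 × 10⁻¹⁹) = 9.524 × 10⁻²³ kg·m/s.
λ = h/p = 6.626 × 10⁻³⁴ / 9.524 × 10⁻²³ = 6.96 × 10⁻¹² m = 6960 fm.

λ = 6960 fm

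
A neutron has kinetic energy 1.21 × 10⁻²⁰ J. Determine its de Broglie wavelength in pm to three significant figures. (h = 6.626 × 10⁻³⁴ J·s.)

p = √(2mKE) = √(2 × 1.675 × 10⁻²⁷ × 1.210 × 10⁻²⁰) = 6.367 × 10⁻²⁴ kg·m/s.
λ = h/p = 6.626 × 10⁻³⁴ / 6.367 × 10⁻²⁴ = 1.04 × 10⁻¹⁰ m = 104 pm.

λ = 104 pm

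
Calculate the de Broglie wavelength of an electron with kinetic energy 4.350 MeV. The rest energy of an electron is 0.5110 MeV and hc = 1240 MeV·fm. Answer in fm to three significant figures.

λ = 257 fm

Total energy E = KE + m₀c² = 4.350 + 0.5110 = 4.8610 MeV.
(pc)² = E² − (m₀c²)² = (4.8610)² − (0.5110)² = 23.37 MeV², so pc = 4.834 MeV.
λ = hc/(pc) = 1240 MeV·fm / 4.834 MeV = 257 fm.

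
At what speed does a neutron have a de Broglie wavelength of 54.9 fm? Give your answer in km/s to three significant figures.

p = h/λ = 6.626 × 10⁻³⁴ / 5.490 × 10⁻¹⁴ = 1.207 × 10⁻²⁰ kg·m/s.
v = p/m = 1.207 × 10⁻²⁰ / 1.675 × 10⁻²⁷ = 7.21 × 10⁶ m/s = 7210 km/s.

v = 7210 km/s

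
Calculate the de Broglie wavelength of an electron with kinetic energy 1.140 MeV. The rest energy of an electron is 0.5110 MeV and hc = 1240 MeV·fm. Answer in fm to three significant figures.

λ = 790 fm

Total energy E = KE + m₀c² = 1.140 + 0.5110 = 1.6510 MeV.
(pc)² = E² − (m₀c²)² = (1.6510)² − (0.5110)² = 2.465 MeV², so pc = 1.570 MeV.
λ = hc/(pc) = 1240 MeV·fm / 1.570 MeV = 790 fm.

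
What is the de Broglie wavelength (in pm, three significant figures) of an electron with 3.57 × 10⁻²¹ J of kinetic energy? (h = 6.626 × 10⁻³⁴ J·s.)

p = √(2mKE) = √(2 × 9.109 × 10⁻³¹ × 3.570 × 10⁻²¹) = 8.065 × 10⁻²⁶ kg·m/s.
λ = h/p = 6.626 × 10⁻³⁴ / 8.065 × 10⁻²⁶ = 8.22 × 10⁻⁹ m = 8220 pm.

λ = 8220 pm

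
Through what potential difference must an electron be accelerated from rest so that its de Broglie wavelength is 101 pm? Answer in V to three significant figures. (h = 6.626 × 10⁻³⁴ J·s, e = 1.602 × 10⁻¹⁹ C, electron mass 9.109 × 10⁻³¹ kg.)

V = 147 V

p = h/λ = 6.626 × 10⁻³⁴ / 1.010 × 10⁻¹⁰ = 6.560 × 10⁻²⁴ kg·m/s.
KE = p²/(2m) = 2.362 × 10⁻¹⁷ J.
V = KE/e = 2.362 × 10⁻¹⁷ / (1.602 × 10⁻¹⁹) = 147 V.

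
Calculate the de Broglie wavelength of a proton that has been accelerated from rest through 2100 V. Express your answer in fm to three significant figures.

KE = eV = 1.602 × 10⁻¹⁹ × 2100 = 3.364 × 10⁻¹⁶ J.
p = √(2mKE) = √(2 × 1.673 × 10⁻²⁷ × 3.364 × 10⁻¹⁶) = 1.061 × 10⁻²¹ kg·m/s.
λ = h/p = 6.626 × 10⁻³⁴ / 1.061 × 10⁻²¹ = 6.25 × 10⁻¹³ m = 625 fm.

λ = 625 fm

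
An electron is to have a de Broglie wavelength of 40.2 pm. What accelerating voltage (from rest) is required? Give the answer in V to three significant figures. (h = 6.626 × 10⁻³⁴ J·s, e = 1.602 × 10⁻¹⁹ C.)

V = 931 V

p = h/λ = 6.626 × 10⁻³⁴ / 4.020 × 10⁻¹¹ = 1.648 × 10⁻²³ kg·m/s.
KE = p²/(2m) = 1.491 × 10⁻¹⁶ J.
V = KE/e = 1.491 × 10⁻¹⁶ / (1.602 × 10⁻¹⁹) = 931 V.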